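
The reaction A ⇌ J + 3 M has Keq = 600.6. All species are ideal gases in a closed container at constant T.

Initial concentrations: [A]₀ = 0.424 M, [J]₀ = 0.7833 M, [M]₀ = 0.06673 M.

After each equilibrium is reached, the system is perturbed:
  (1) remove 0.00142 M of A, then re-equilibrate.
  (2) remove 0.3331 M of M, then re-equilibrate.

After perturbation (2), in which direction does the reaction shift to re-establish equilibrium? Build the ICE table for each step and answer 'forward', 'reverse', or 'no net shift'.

Direction: forward

Q₀ = 5.4894e-04 vs Keq = 600.6 ⇒ Q<K, forward
Step 1:
                  A         J         M
  Initial     0.424    0.7833   0.06673
  Change    -0.4193    0.4193     1.258
  Equil    0.004656     1.203     1.325
  solve Keq expr → x = 0.4193; check Q = 600.6
Then remove 0.00142 M of A.
Step 2:
                  A         J         M
  Initial  0.003236     1.203     1.325
  Change   0.001371 -0.001371 -0.004114
  Equil    0.004607     1.201     1.321
  solve Keq expr → x = -0.001371; check Q = 600.6
Then remove 0.3331 M of M.
Step 3:
                  A         J         M
  Initial  0.004607     1.201    0.9875
  Change   -0.00263   0.00263  0.007889
  Equil    0.001977     1.204    0.9954
  solve Keq expr → x = 0.00263; check Q = 600.6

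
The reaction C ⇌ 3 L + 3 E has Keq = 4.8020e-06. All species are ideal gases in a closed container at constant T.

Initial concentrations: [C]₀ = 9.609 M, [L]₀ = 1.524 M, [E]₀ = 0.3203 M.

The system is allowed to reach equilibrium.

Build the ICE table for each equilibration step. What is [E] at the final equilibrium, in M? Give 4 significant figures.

Q₀ = 0.0121 vs Keq = 4.8020e-06 ⇒ Q>K, reverse
Step 1:
                   C          L          E
  init         9.609      1.524     0.3203
  Δ          0.09704    -0.2911    -0.2911
  eq           9.706      1.233    0.02919
  solve Keq expr → x = -0.09704; check Q = 4.8020e-06

[E]_eq = 0.02919 M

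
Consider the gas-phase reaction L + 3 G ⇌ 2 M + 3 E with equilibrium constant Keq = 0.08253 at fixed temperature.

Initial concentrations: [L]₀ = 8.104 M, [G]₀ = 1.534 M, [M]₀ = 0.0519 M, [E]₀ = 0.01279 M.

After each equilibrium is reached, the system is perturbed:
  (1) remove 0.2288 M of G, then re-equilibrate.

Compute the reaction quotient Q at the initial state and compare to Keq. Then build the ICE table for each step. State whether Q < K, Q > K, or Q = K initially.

Q₀ = 1.9265e-10 vs Keq = 0.08253 ⇒ Q<K, forward
Step 1:
                    L           G           M           E
  I             8.104       1.534      0.0519     0.01279
  C           -0.2776     -0.8327      0.5552      0.8327
  E             7.826      0.7013      0.6071      0.8455
  solve Keq expr → x = 0.2776; check Q = 0.08253
Then remove 0.2288 M of G.
Step 2:
                    L           G           M           E
  I             7.826      0.4725      0.6071      0.8455
  C           0.03317     0.09951    -0.06634    -0.09951
  E              7.86       0.572      0.5407       0.746
  solve Keq expr → x = -0.03317; check Q = 0.08253

Q₀ = 1.9265e-10; Q < K (proceeds forward)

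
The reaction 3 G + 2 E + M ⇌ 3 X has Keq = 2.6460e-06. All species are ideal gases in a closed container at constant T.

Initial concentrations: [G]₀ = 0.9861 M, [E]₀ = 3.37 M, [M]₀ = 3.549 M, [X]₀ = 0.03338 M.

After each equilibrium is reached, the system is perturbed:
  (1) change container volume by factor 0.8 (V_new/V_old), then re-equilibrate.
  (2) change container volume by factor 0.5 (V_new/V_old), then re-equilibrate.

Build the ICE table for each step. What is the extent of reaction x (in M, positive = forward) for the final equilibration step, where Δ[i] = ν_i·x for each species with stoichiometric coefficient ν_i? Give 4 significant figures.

x = 0.04171 M

Q₀ = 9.6234e-07 vs Keq = 2.6460e-06 ⇒ Q<K, forward
Step 1:
                    G           E           M           X
  I            0.9861        3.37       3.549     0.03338
  C          -0.01269   -0.008457   -0.004229     0.01269
  E            0.9734       3.362       3.545     0.04607
  solve Keq expr → x = 0.004229; check Q = 2.6460e-06
Then change container volume by factor 0.8 (V_new/V_old).
Step 2:
                    G           E           M           X
  I             1.217       4.202       4.431     0.05758
  C          -0.01347   -0.008982   -0.004491     0.01347
  E             1.203       4.193       4.426     0.07106
  solve Keq expr → x = 0.004491; check Q = 2.6460e-06
Then change container volume by factor 0.5 (V_new/V_old).
Step 3:
                    G           E           M           X
  I             2.407       8.386       8.853      0.1421
  C           -0.1251    -0.08342    -0.04171      0.1251
  E             2.281       8.302       8.811      0.2672
  solve Keq expr → x = 0.04171; check Q = 2.6460e-06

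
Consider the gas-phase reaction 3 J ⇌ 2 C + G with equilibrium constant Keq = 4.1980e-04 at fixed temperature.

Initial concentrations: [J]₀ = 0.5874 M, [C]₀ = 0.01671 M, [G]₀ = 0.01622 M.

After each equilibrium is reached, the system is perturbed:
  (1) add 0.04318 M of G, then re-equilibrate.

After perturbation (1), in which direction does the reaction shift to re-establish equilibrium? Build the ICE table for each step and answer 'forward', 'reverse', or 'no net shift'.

Direction: reverse

Q₀ = 2.2346e-05 vs Keq = 4.1980e-04 ⇒ Q<K, forward
Step 1:
                    J           C           G
  I            0.5874     0.01671     0.01622
  C          -0.04463     0.02975     0.01488
  E            0.5428     0.04646      0.0311
  solve Keq expr → x = 0.01488; check Q = 4.1980e-04
Then add 0.04318 M of G.
Step 2:
                    J           C           G
  I            0.5428     0.04646     0.07428
  C           0.01983    -0.01322   -0.006611
  E            0.5626     0.03324     0.06766
  solve Keq expr → x = -0.006611; check Q = 4.1980e-04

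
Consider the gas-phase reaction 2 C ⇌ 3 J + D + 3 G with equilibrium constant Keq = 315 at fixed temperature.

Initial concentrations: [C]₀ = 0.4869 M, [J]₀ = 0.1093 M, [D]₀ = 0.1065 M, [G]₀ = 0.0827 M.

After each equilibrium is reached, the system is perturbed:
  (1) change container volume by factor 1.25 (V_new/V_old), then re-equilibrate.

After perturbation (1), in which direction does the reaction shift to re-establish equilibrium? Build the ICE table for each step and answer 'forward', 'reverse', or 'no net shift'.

Q₀ = 3.3178e-07 vs Keq = 315 ⇒ Q<K, forward
Step 1:
                   C          J          D          G
  I           0.4869     0.1093     0.1065     0.0827
  C            -0.47      0.705      0.235      0.705
  E          0.01691     0.8143     0.3415     0.7877
  solve Keq expr → x = 0.235; check Q = 315
Then change container volume by factor 1.25 (V_new/V_old).
Step 2:
                   C          J          D          G
  I          0.01353     0.6514     0.2732     0.6301
  C        -0.005445   0.008168   0.002723   0.008168
  E         0.008085     0.6596     0.2759     0.6383
  solve Keq expr → x = 0.002723; check Q = 315

Direction: forward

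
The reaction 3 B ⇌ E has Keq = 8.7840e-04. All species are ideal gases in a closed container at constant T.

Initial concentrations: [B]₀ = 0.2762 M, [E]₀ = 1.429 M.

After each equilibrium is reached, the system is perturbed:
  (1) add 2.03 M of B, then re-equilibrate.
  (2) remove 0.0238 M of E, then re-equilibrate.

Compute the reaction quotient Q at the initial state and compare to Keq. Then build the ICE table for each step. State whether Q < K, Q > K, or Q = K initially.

Q₀ = 67.82 vs Keq = 8.7840e-04 ⇒ Q>K, reverse
Step 1:
                  B         E
  I          0.2762     1.429
  C           4.071    -1.357
  E           4.347   0.07214
  solve Keq expr → x = -1.357; check Q = 8.7840e-04
Then add 2.03 M of B.
Step 2:
                  B         E
  I           6.377   0.07214
  C         -0.3581    0.1194
  E           6.019    0.1915
  solve Keq expr → x = 0.1194; check Q = 8.7840e-04
Then remove 0.0238 M of E.
Step 3:
                  B         E
  I           6.019    0.1677
  C        -0.05562   0.01854
  E           5.963    0.1863
  solve Keq expr → x = 0.01854; check Q = 8.7840e-04

Q₀ = 67.82; Q > K (proceeds reverse)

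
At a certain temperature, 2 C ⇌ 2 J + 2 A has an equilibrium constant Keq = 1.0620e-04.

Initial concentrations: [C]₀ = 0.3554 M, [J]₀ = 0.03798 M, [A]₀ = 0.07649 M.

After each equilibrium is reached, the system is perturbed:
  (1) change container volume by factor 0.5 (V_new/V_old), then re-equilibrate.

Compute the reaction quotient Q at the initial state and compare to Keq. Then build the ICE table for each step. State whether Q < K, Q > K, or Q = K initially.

Q₀ = 6.6817e-05; Q < K (proceeds forward)

Q₀ = 6.6817e-05 vs Keq = 1.0620e-04 ⇒ Q<K, forward
Step 1:
                    C           J           A
  init         0.3554     0.03798     0.07649
  Δ         -0.005801    0.005801    0.005801
  eq           0.3496     0.04378     0.08229
  solve Keq expr → x = 0.0029; check Q = 1.0620e-04
Then change container volume by factor 0.5 (V_new/V_old).
Step 2:
                    C           J           A
  init         0.6992     0.08756      0.1646
  Δ           0.03115    -0.03115    -0.03115
  eq           0.7304     0.05641      0.1334
  solve Keq expr → x = -0.01558; check Q = 1.0620e-04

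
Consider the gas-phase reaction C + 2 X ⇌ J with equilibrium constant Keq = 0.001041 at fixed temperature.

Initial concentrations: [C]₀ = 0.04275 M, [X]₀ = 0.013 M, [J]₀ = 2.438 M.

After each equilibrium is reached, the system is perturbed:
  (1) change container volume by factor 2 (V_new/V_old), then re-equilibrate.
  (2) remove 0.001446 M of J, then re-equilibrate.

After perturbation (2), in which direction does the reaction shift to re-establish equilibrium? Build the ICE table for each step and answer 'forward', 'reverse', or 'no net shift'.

Q₀ = 3.3745e+05 vs Keq = 0.001041 ⇒ Q>K, reverse
Step 1:
                  C         X         J
  init      0.04275     0.013     2.438
  Δ           2.381     4.761    -2.381
  eq          2.423     4.774   0.05749
  solve Keq expr → x = -2.381; check Q = 0.001041
Then change container volume by factor 2 (V_new/V_old).
Step 2:
                  C         X         J
  init        1.212     2.387   0.02875
  Δ         0.02117   0.04235  -0.02117
  eq          1.233     2.429  0.007574
  solve Keq expr → x = -0.02117; check Q = 0.001041
Then remove 0.001446 M of J.
Step 3:
                  C         X         J
  init        1.233     2.429  0.006128
  Δ        -0.00142 -0.002839   0.00142
  eq          1.231     2.427  0.007548
  solve Keq expr → x = 0.00142; check Q = 0.001041

Direction: forward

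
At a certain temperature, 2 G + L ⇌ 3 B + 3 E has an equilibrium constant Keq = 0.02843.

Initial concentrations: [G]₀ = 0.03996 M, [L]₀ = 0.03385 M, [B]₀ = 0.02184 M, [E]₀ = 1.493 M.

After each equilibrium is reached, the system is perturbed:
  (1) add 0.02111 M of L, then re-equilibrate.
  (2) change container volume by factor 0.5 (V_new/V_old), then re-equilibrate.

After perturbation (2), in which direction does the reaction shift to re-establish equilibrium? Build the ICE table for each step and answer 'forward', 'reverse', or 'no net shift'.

Direction: reverse

Q₀ = 0.6414 vs Keq = 0.02843 ⇒ Q>K, reverse
Step 1:
                    G           L           B           E
  init        0.03996     0.03385     0.02184       1.493
  Δ          0.008421    0.004211    -0.01263    -0.01263
  eq          0.04838     0.03806    0.009208        1.48
  solve Keq expr → x = -0.004211; check Q = 0.02843
Then add 0.02111 M of L.
Step 2:
                    G           L           B           E
  init        0.04838     0.05917    0.009208        1.48
  Δ       -8.6442e-04 -4.3221e-04    0.001297    0.001297
  eq          0.04752     0.05874      0.0105       1.482
  solve Keq expr → x = 4.3221e-04; check Q = 0.02843
Then change container volume by factor 0.5 (V_new/V_old).
Step 3:
                    G           L           B           E
  init        0.09503      0.1175     0.02101       2.963
  Δ           0.00659    0.003295   -0.009886   -0.009886
  eq           0.1016      0.1208     0.01112       2.953
  solve Keq expr → x = -0.003295; check Q = 0.02843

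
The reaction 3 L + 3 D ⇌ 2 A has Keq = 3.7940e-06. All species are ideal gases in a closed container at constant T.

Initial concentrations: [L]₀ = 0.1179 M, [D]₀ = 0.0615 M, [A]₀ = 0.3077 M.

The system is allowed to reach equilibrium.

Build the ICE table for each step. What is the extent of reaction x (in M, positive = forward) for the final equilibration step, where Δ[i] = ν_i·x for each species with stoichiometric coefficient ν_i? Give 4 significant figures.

Q₀ = 2.4836e+05 vs Keq = 3.7940e-06 ⇒ Q>K, reverse
Step 1:
                  L         D         A
  I          0.1179    0.0615    0.3077
  C          0.4611    0.4611   -0.3074
  E           0.579    0.5226 3.2414e-04
  solve Keq expr → x = -0.1537; check Q = 3.7940e-06

x = -0.1537 M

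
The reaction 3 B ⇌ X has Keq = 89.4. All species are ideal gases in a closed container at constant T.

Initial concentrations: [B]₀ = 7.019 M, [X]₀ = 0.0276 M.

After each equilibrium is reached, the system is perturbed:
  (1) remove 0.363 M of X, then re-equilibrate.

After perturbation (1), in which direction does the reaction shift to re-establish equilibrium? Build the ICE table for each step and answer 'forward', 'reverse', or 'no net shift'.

Q₀ = 7.9815e-05 vs Keq = 89.4 ⇒ Q<K, forward
Step 1:
                  B         X
  Initial     7.019    0.0276
  Change     -6.725     2.242
  Equil      0.2939     2.269
  solve Keq expr → x = 2.242; check Q = 89.4
Then remove 0.363 M of X.
Step 2:
                  B         X
  Initial    0.2939     1.906
  Change   -0.01633  0.005442
  Equil      0.2776     1.912
  solve Keq expr → x = 0.005442; check Q = 89.4

Direction: forward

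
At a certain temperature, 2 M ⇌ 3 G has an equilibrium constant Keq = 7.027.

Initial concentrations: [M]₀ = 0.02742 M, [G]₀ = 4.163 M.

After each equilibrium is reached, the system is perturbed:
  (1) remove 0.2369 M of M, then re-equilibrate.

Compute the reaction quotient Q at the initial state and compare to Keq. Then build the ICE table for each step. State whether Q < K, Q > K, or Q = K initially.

Q₀ = 9.5959e+04; Q > K (proceeds reverse)

Q₀ = 9.5959e+04 vs Keq = 7.027 ⇒ Q>K, reverse
Step 1:
                   M          G
  I          0.02742      4.163
  C            1.262     -1.894
  E             1.29      2.269
  solve Keq expr → x = -0.6312; check Q = 7.027
Then remove 0.2369 M of M.
Step 2:
                   M          G
  I            1.053      2.269
  C            0.105    -0.1575
  E            1.158      2.112
  solve Keq expr → x = -0.0525; check Q = 7.027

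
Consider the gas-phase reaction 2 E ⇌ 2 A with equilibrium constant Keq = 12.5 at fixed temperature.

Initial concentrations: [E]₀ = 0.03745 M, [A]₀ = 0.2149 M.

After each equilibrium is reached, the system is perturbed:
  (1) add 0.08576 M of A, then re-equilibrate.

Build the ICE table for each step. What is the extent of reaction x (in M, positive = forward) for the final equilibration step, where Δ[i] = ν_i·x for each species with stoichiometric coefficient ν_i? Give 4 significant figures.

x = -0.009454 M

Q₀ = 32.93 vs Keq = 12.5 ⇒ Q>K, reverse
Step 1:
                    E           A
  I           0.03745      0.2149
  C           0.01819    -0.01819
  E           0.05564      0.1967
  solve Keq expr → x = -0.009094; check Q = 12.5
Then add 0.08576 M of A.
Step 2:
                    E           A
  I           0.05564      0.2825
  C           0.01891    -0.01891
  E           0.07455      0.2636
  solve Keq expr → x = -0.009454; check Q = 12.5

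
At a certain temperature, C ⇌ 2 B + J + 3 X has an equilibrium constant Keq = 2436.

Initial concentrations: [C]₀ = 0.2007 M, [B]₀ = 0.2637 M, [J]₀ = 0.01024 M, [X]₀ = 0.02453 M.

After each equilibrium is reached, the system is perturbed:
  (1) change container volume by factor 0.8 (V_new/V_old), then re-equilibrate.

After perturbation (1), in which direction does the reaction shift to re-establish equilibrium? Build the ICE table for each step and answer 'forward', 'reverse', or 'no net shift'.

Q₀ = 5.2368e-08 vs Keq = 2436 ⇒ Q<K, forward
Step 1:
                  C         B         J         X
  Initial    0.2007    0.2637   0.01024   0.02453
  Change    -0.2007    0.4014    0.2007    0.6021
  Equil   9.4229e-06    0.6651    0.2109    0.6266
  solve Keq expr → x = 0.2007; check Q = 2436
Then change container volume by factor 0.8 (V_new/V_old).
Step 2:
                  C         B         J         X
  Initial 1.1779e-05    0.8314    0.2637    0.7833
  Change  2.4150e-05 -4.8299e-05 -2.4150e-05 -7.2449e-05
  Equil   3.5928e-05    0.8313    0.2636    0.7832
  solve Keq expr → x = -2.4150e-05; check Q = 2436

Direction: reverse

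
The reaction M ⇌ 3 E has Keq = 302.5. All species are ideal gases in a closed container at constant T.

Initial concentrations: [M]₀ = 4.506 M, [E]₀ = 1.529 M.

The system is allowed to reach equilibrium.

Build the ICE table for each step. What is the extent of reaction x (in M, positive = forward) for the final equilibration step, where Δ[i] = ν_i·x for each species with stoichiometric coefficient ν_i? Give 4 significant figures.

Q₀ = 0.7933 vs Keq = 302.5 ⇒ Q<K, forward
Step 1:
                   M          E
  I            4.506      1.529
  C           -2.371      7.114
  E            2.135      8.643
  solve Keq expr → x = 2.371; check Q = 302.5

x = 2.371 M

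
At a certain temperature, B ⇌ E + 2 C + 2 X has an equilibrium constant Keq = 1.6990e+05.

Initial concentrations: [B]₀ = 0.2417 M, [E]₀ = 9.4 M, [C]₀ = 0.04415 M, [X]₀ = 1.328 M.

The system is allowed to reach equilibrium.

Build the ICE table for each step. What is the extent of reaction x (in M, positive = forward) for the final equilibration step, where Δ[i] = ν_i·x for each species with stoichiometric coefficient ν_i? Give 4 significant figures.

Q₀ = 0.1337 vs Keq = 1.6990e+05 ⇒ Q<K, forward
Step 1:
                  B         E         C         X
  I          0.2417       9.4   0.04415     1.328
  C         -0.2416    0.2416    0.4833    0.4833
  E       5.1796e-05     9.642    0.5274     1.811
  solve Keq expr → x = 0.2416; check Q = 1.6990e+05

x = 0.2416 M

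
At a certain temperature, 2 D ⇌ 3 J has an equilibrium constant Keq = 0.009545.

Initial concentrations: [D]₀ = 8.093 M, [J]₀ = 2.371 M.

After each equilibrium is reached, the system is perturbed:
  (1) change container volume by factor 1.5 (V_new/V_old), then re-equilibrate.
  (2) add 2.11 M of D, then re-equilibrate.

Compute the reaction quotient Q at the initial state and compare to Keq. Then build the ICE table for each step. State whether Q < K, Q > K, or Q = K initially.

Q₀ = 0.2035 vs Keq = 0.009545 ⇒ Q>K, reverse
Step 1:
                  D         J
  init        8.093     2.371
  Δ          0.9661    -1.449
  eq          9.059    0.9218
  solve Keq expr → x = -0.4831; check Q = 0.009545
Then change container volume by factor 1.5 (V_new/V_old).
Step 2:
                  D         J
  init        6.039    0.6146
  Δ        -0.05637   0.08455
  eq          5.983    0.6991
  solve Keq expr → x = 0.02818; check Q = 0.009545
Then add 2.11 M of D.
Step 3:
                  D         J
  init        8.093    0.6991
  Δ         -0.0993     0.149
  eq          7.994    0.8481
  solve Keq expr → x = 0.04965; check Q = 0.009545

Q₀ = 0.2035; Q > K (proceeds reverse)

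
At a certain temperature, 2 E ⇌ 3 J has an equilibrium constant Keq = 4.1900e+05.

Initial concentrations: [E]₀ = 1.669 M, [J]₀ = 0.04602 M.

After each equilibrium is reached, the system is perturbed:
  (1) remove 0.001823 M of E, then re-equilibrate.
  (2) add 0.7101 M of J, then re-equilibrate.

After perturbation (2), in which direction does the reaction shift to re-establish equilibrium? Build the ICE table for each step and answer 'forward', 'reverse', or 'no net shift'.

Q₀ = 3.4989e-05 vs Keq = 4.1900e+05 ⇒ Q<K, forward
Step 1:
                   E          J
  I            1.669    0.04602
  C           -1.663      2.494
  E         0.006254       2.54
  solve Keq expr → x = 0.8314; check Q = 4.1900e+05
Then remove 0.001823 M of E.
Step 2:
                   E          J
  I         0.004431       2.54
  C         0.001813  -0.002719
  E         0.006244      2.537
  solve Keq expr → x = -9.0648e-04; check Q = 4.1900e+05
Then add 0.7101 M of J.
Step 3:
                   E          J
  I         0.006244      3.248
  C         0.002779  -0.004169
  E         0.009024      3.243
  solve Keq expr → x = -0.00139; check Q = 4.1900e+05

Direction: reverse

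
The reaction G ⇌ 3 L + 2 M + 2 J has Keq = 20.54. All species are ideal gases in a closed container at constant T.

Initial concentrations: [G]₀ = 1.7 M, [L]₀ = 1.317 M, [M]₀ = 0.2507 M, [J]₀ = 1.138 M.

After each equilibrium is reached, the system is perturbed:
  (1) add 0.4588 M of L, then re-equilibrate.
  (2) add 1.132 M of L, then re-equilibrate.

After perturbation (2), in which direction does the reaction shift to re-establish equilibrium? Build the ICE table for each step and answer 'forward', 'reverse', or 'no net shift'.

Direction: reverse

Q₀ = 0.1094 vs Keq = 20.54 ⇒ Q<K, forward
Step 1:
                  G         L         M         J
  I             1.7     1.317    0.2507     1.138
  C         -0.3162    0.9486    0.6324    0.6324
  E           1.384     2.266    0.8831      1.77
  solve Keq expr → x = 0.3162; check Q = 20.54
Then add 0.4588 M of L.
Step 2:
                  G         L         M         J
  I           1.384     2.724    0.8831      1.77
  C         0.04925   -0.1477  -0.09849  -0.09849
  E           1.433     2.577    0.7846     1.672
  solve Keq expr → x = -0.04925; check Q = 20.54
Then add 1.132 M of L.
Step 3:
                  G         L         M         J
  I           1.433     3.709    0.7846     1.672
  C         0.09442   -0.2833   -0.1888   -0.1888
  E           1.527     3.425    0.5958     1.483
  solve Keq expr → x = -0.09442; check Q = 20.54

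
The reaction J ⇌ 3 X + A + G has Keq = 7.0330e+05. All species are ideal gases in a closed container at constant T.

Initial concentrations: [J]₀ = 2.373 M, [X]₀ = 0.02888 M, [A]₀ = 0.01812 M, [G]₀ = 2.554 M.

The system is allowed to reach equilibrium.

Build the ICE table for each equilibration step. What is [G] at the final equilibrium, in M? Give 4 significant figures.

Q₀ = 4.6976e-07 vs Keq = 7.0330e+05 ⇒ Q<K, forward
Step 1:
                  J         X         A         G
  I           2.373   0.02888   0.01812     2.554
  C          -2.367     7.101     2.367     2.367
  E        0.006048      7.13     2.385     4.921
  solve Keq expr → x = 2.367; check Q = 7.0330e+05

[G]_eq = 4.921 M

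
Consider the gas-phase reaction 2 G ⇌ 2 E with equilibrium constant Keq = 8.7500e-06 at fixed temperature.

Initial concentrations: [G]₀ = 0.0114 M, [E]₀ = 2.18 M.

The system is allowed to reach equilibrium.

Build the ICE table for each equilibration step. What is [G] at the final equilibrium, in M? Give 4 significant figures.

[G]_eq = 2.185 M

Q₀ = 3.6568e+04 vs Keq = 8.7500e-06 ⇒ Q>K, reverse
Step 1:
                   G          E
  I           0.0114       2.18
  C            2.174     -2.174
  E            2.185   0.006463
  solve Keq expr → x = -1.087; check Q = 8.7500e-06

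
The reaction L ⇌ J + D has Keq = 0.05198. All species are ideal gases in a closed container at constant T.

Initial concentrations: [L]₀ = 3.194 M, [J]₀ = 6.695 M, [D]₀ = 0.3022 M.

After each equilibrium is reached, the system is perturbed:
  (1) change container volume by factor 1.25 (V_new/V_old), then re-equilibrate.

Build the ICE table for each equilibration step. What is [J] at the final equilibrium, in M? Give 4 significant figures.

[J]_eq = 5.142 M

Q₀ = 0.6334 vs Keq = 0.05198 ⇒ Q>K, reverse
Step 1:
                    L           J           D
  Initial       3.194       6.695      0.3022
  Change       0.2741     -0.2741     -0.2741
  Equil         3.468       6.421     0.02808
  solve Keq expr → x = -0.2741; check Q = 0.05198
Then change container volume by factor 1.25 (V_new/V_old).
Step 2:
                    L           J           D
  Initial       2.774       5.137     0.02246
  Change    -0.005529    0.005529    0.005529
  Equil         2.769       5.142     0.02799
  solve Keq expr → x = 0.005529; check Q = 0.05198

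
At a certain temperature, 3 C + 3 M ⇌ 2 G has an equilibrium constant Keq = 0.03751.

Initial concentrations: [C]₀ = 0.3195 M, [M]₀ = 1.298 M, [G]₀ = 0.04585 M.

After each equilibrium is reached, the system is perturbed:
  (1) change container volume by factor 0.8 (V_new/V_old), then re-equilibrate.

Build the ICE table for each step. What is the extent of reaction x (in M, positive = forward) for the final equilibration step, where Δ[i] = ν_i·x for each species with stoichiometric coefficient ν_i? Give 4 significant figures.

Q₀ = 0.02947 vs Keq = 0.03751 ⇒ Q<K, forward
Step 1:
                  C         M         G
  I          0.3195     1.298   0.04585
  C       -0.006079 -0.006079  0.004052
  E          0.3134     1.292    0.0499
  solve Keq expr → x = 0.002026; check Q = 0.03751
Then change container volume by factor 0.8 (V_new/V_old).
Step 2:
                  C         M         G
  I          0.3918     1.615   0.06238
  C        -0.03156  -0.03156   0.02104
  E          0.3602     1.583   0.08342
  solve Keq expr → x = 0.01052; check Q = 0.03751

x = 0.01052 M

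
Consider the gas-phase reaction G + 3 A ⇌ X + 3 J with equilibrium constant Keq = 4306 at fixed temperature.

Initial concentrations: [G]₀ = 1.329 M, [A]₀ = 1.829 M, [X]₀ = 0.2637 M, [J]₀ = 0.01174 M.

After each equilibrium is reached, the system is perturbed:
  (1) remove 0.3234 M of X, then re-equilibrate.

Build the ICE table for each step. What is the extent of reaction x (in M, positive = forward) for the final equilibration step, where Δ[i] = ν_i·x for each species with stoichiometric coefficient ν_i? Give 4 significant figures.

Q₀ = 5.2475e-08 vs Keq = 4306 ⇒ Q<K, forward
Step 1:
                   G          A          X          J
  Initial      1.329      1.829     0.2637    0.01174
  Change      -0.573     -1.719      0.573      1.719
  Equil        0.756       0.11     0.8367      1.731
  solve Keq expr → x = 0.573; check Q = 4306
Then remove 0.3234 M of X.
Step 2:
                   G          A          X          J
  Initial      0.756       0.11     0.5133      1.731
  Change   -0.005065    -0.0152   0.005065     0.0152
  Equil       0.7509    0.09484     0.5184      1.746
  solve Keq expr → x = 0.005065; check Q = 4306

x = 0.005065 M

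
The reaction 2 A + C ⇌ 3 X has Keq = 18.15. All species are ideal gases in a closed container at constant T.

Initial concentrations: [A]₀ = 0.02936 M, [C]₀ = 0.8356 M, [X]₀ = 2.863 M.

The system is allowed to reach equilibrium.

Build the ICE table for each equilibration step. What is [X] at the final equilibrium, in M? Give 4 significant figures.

Q₀ = 3.2580e+04 vs Keq = 18.15 ⇒ Q>K, reverse
Step 1:
                   A          C          X
  I          0.02936     0.8356      2.863
  C           0.5871     0.2936    -0.8807
  E           0.6165      1.129      1.982
  solve Keq expr → x = -0.2936; check Q = 18.15

[X]_eq = 1.982 M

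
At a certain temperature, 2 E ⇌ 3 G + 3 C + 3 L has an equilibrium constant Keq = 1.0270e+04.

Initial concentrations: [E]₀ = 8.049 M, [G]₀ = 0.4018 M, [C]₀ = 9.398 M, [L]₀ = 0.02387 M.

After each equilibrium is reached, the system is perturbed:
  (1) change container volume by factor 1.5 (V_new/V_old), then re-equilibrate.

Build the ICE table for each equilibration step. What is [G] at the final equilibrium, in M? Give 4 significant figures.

[G]_eq = 2.61 M

Q₀ = 1.1303e-05 vs Keq = 1.0270e+04 ⇒ Q<K, forward
Step 1:
                   E          G          C          L
  I            8.049     0.4018      9.398    0.02387
  C           -1.556      2.334      2.334      2.334
  E            6.493      2.735      11.73      2.357
  solve Keq expr → x = 0.7779; check Q = 1.0270e+04
Then change container volume by factor 1.5 (V_new/V_old).
Step 2:
                   E          G          C          L
  I            4.329      1.824      7.821      1.572
  C          -0.5242     0.7864     0.7864     0.7864
  E            3.805       2.61      8.607      2.358
  solve Keq expr → x = 0.2621; check Q = 1.0270e+04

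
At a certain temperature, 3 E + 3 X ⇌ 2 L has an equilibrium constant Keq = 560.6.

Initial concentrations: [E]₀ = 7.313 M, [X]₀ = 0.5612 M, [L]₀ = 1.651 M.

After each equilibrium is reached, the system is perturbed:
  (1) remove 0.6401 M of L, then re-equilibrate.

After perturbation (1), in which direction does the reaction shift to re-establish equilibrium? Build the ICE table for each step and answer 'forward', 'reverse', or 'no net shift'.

Direction: forward

Q₀ = 0.03943 vs Keq = 560.6 ⇒ Q<K, forward
Step 1:
                    E           X           L
  init          7.313      0.5612       1.651
  Δ           -0.5327     -0.5327      0.3552
  eq             6.78     0.02845       2.006
  solve Keq expr → x = 0.1776; check Q = 560.6
Then remove 0.6401 M of L.
Step 2:
                    E           X           L
  init           6.78     0.02845       1.366
  Δ         -0.006364   -0.006364    0.004243
  eq            6.774     0.02209        1.37
  solve Keq expr → x = 0.002121; check Q = 560.6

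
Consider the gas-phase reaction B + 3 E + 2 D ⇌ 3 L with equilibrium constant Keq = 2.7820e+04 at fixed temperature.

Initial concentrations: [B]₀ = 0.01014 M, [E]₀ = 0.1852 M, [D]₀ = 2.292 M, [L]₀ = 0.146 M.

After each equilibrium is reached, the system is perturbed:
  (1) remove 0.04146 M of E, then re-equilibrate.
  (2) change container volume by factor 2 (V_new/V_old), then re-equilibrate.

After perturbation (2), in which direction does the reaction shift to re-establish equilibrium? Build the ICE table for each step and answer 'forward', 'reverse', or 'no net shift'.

Q₀ = 9.197 vs Keq = 2.7820e+04 ⇒ Q<K, forward
Step 1:
                   B          E          D          L
  Initial    0.01014     0.1852      2.292      0.146
  Change    -0.01013   -0.03039   -0.02026    0.03039
  Equil   1.0302e-05     0.1548      2.272     0.1764
  solve Keq expr → x = 0.01013; check Q = 2.7820e+04
Then remove 0.04146 M of E.
Step 2:
                   B          E          D          L
  Initial 1.0302e-05     0.1134      2.272     0.1764
  Change  1.5889e-05 4.7666e-05 3.1777e-05 -4.7666e-05
  Equil   2.6191e-05     0.1134      2.272     0.1763
  solve Keq expr → x = -1.5889e-05; check Q = 2.7820e+04
Then change container volume by factor 2 (V_new/V_old).
Step 3:
                   B          E          D          L
  Initial 1.3096e-05     0.0567      1.136    0.08817
  Change  8.9229e-05 2.6769e-04 1.7846e-04 -2.6769e-04
  Equil   1.0232e-04    0.05697      1.136     0.0879
  solve Keq expr → x = -8.9229e-05; check Q = 2.7820e+04

Direction: reverse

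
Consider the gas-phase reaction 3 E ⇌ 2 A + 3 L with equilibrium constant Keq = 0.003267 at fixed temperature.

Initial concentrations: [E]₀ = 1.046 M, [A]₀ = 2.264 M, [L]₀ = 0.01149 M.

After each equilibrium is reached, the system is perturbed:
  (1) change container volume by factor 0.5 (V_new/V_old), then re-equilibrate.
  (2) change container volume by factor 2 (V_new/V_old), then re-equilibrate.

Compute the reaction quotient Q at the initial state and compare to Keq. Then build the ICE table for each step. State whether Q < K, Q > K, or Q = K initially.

Q₀ = 6.7939e-06 vs Keq = 0.003267 ⇒ Q<K, forward
Step 1:
                  E         A         L
  I           1.046     2.264   0.01149
  C        -0.07124    0.0475   0.07124
  E          0.9748     2.311   0.08273
  solve Keq expr → x = 0.02375; check Q = 0.003267
Then change container volume by factor 0.5 (V_new/V_old).
Step 2:
                  E         A         L
  I            1.95     4.623    0.1655
  C         0.05755  -0.03837  -0.05755
  E           2.007     4.585    0.1079
  solve Keq expr → x = -0.01918; check Q = 0.003267
Then change container volume by factor 2 (V_new/V_old).
Step 3:
                  E         A         L
  I           1.004     2.292   0.05396
  C        -0.02878   0.01918   0.02878
  E          0.9748     2.311   0.08273
  solve Keq expr → x = 0.009592; check Q = 0.003267

Q₀ = 6.7939e-06; Q < K (proceeds forward)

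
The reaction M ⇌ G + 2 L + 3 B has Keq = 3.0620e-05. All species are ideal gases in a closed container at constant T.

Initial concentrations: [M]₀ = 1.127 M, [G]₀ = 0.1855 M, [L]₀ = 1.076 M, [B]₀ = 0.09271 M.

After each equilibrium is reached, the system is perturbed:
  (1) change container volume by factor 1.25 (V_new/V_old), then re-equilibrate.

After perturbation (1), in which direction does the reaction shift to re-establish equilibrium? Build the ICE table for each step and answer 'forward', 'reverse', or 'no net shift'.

Direction: forward

Q₀ = 1.5185e-04 vs Keq = 3.0620e-05 ⇒ Q>K, reverse
Step 1:
                   M          G          L          B
  Initial      1.127     0.1855      1.076    0.09271
  Change     0.01202   -0.01202   -0.02405   -0.03607
  Equil        1.139     0.1735      1.052    0.05664
  solve Keq expr → x = -0.01202; check Q = 3.0620e-05
Then change container volume by factor 1.25 (V_new/V_old).
Step 2:
                   M          G          L          B
  Initial     0.9112     0.1388     0.8416    0.04531
  Change   -0.006227   0.006227    0.01245    0.01868
  Equil        0.905      0.145      0.854    0.06399
  solve Keq expr → x = 0.006227; check Q = 3.0620e-05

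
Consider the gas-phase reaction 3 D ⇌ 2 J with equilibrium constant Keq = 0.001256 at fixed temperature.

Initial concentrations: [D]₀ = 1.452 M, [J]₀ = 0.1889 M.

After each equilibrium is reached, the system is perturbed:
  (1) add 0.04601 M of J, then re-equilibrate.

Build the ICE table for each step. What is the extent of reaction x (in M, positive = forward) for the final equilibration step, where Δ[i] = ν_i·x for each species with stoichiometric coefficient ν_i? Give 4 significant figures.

x = -0.02086 M

Q₀ = 0.01166 vs Keq = 0.001256 ⇒ Q>K, reverse
Step 1:
                   D          J
  Initial      1.452     0.1889
  Change      0.1732    -0.1155
  Equil        1.625    0.07343
  solve Keq expr → x = -0.05774; check Q = 0.001256
Then add 0.04601 M of J.
Step 2:
                   D          J
  Initial      1.625     0.1194
  Change     0.06259   -0.04173
  Equil        1.688    0.07771
  solve Keq expr → x = -0.02086; check Q = 0.001256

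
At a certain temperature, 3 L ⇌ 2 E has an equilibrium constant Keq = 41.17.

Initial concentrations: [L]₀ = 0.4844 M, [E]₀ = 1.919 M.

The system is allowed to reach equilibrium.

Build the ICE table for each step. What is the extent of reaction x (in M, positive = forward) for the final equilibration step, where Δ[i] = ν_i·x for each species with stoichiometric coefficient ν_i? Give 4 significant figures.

Q₀ = 32.4 vs Keq = 41.17 ⇒ Q<K, forward
Step 1:
                  L         E
  Initial    0.4844     1.919
  Change   -0.03369   0.02246
  Equil      0.4507     1.941
  solve Keq expr → x = 0.01123; check Q = 41.17

x = 0.01123 M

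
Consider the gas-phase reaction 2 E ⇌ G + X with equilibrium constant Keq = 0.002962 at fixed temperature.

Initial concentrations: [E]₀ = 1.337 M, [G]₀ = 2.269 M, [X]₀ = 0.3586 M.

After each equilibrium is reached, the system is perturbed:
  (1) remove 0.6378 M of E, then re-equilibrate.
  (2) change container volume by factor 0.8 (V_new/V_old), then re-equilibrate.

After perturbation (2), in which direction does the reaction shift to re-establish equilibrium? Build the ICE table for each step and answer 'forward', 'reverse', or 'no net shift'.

Q₀ = 0.4552 vs Keq = 0.002962 ⇒ Q>K, reverse
Step 1:
                   E          G          X
  init         1.337      2.269     0.3586
  Δ           0.7043    -0.3522    -0.3522
  eq           2.041      1.917   0.006439
  solve Keq expr → x = -0.3522; check Q = 0.002962
Then remove 0.6378 M of E.
Step 2:
                   E          G          X
  init         1.404      1.917   0.006439
  Δ         0.006721   -0.00336   -0.00336
  eq            1.41      1.913   0.003079
  solve Keq expr → x = -0.00336; check Q = 0.002962
Then change container volume by factor 0.8 (V_new/V_old).
Step 3:
                   E          G          X
  init         1.763      2.392   0.003848
  Δ                0          0          0
  eq           1.763      2.392   0.003848
  solve Keq expr → x = 0; check Q = 0.002962

Direction: no net shift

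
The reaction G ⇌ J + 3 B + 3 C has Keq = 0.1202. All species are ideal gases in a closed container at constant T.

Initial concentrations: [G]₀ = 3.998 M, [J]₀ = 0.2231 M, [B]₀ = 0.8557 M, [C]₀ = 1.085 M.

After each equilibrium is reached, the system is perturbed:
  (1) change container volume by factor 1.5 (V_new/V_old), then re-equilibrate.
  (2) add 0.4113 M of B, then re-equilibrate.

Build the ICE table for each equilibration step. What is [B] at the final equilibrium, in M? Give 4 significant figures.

Q₀ = 0.04466 vs Keq = 0.1202 ⇒ Q<K, forward
Step 1:
                    G           J           B           C
  I             3.998      0.2231      0.8557       1.085
  C          -0.04518     0.04518      0.1356      0.1356
  E             3.953      0.2683      0.9913       1.221
  solve Keq expr → x = 0.04518; check Q = 0.1202
Then change container volume by factor 1.5 (V_new/V_old).
Step 2:
                    G           J           B           C
  I             2.635      0.1789      0.6608      0.8137
  C           -0.0947      0.0947      0.2841      0.2841
  E             2.541      0.2736      0.9449       1.098
  solve Keq expr → x = 0.0947; check Q = 0.1202
Then add 0.4113 M of B.
Step 3:
                    G           J           B           C
  I             2.541      0.2736       1.356       1.098
  C           0.05321    -0.05321     -0.1596     -0.1596
  E             2.594      0.2203       1.197      0.9382
  solve Keq expr → x = -0.05321; check Q = 0.1202

[B]_eq = 1.197 M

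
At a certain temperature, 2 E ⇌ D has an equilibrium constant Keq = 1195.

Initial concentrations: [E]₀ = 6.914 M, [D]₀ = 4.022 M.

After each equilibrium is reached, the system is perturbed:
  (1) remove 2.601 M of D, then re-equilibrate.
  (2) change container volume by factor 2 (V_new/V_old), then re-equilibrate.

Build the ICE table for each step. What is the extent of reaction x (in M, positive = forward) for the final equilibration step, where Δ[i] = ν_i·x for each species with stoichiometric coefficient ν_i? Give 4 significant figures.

x = -0.006564 M

Q₀ = 0.08414 vs Keq = 1195 ⇒ Q<K, forward
Step 1:
                    E           D
  I             6.914       4.022
  C            -6.835       3.418
  E            0.0789        7.44
  solve Keq expr → x = 3.418; check Q = 1195
Then remove 2.601 M of D.
Step 2:
                    E           D
  I            0.0789       4.839
  C          -0.01522     0.00761
  E           0.06368       4.846
  solve Keq expr → x = 0.00761; check Q = 1195
Then change container volume by factor 2 (V_new/V_old).
Step 3:
                    E           D
  I           0.03184       2.423
  C           0.01313   -0.006564
  E           0.04497       2.417
  solve Keq expr → x = -0.006564; check Q = 1195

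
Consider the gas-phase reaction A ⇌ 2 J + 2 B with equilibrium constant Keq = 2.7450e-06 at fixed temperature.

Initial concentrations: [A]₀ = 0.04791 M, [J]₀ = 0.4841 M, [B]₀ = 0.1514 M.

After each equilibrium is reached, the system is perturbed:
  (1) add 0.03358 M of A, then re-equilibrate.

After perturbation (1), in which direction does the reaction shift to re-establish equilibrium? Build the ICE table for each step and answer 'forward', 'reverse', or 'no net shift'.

Q₀ = 0.1121 vs Keq = 2.7450e-06 ⇒ Q>K, reverse
Step 1:
                  A         J         B
  Initial   0.04791    0.4841    0.1514
  Change    0.07483   -0.1497   -0.1497
  Equil      0.1227    0.3344  0.001736
  solve Keq expr → x = -0.07483; check Q = 2.7450e-06
Then add 0.03358 M of A.
Step 2:
                  A         J         B
  Initial    0.1563    0.3344  0.001736
  Change  -1.1055e-04 2.2109e-04 2.2109e-04
  Equil      0.1562    0.3347  0.001957
  solve Keq expr → x = 1.1055e-04; check Q = 2.7450e-06

Direction: forward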